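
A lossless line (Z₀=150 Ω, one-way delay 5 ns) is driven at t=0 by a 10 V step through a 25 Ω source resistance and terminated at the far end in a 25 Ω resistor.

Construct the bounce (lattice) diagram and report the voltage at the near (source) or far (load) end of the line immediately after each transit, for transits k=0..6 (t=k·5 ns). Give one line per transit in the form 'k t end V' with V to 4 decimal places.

0 0 source 8.5714
1 5 load 2.4490
2 10 source 6.8222
3 15 load 3.6985
4 20 source 5.9297
5 25 load 4.3359
6 30 source 5.4743

Γ_L=-0.714286, Γ_S=-0.714286; launch V₁=10·150/175=8.571429
k=0 src: V=8.5714
k=1 load: inc=8.571429, refl=8.571429·-0.714286=-6.1224; V=0.000000+8.571429+-6.122449=2.4490
k=2 src: inc=-6.122449, refl=-6.122449·-0.714286=4.3732; V=8.571429+-6.122449+4.373178=6.8222
k=3 load: inc=4.373178, refl=4.373178·-0.714286=-3.1237; V=2.448980+4.373178+-3.123698=3.6985
k=4 src: inc=-3.123698, refl=-3.123698·-0.714286=2.2312; V=6.822157+-3.123698+2.231213=5.9297
k=5 load: inc=2.231213, refl=2.231213·-0.714286=-1.5937; V=3.698459+2.231213+-1.593724=4.3359
k=6 src: inc=-1.593724, refl=-1.593724·-0.714286=1.1384; V=5.929672+-1.593724+1.138374=5.4743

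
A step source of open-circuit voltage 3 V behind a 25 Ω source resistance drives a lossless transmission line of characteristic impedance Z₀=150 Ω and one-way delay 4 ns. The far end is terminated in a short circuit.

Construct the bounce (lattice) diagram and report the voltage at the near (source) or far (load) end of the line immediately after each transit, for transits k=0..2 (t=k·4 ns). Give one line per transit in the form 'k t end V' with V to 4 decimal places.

0 0 source 2.5714
1 4 load 0.0000
2 8 source 1.8367

Γ_L=-1.000000, Γ_S=-0.714286; launch V₁=3·150/175=2.571429
k=0 src: V=2.5714
k=1 load: inc=2.571429, refl=2.571429·-1.000000=-2.5714; V=0.000000+2.571429+-2.571429=0.0000
k=2 src: inc=-2.571429, refl=-2.571429·-0.714286=1.8367; V=2.571429+-2.571429+1.836735=1.8367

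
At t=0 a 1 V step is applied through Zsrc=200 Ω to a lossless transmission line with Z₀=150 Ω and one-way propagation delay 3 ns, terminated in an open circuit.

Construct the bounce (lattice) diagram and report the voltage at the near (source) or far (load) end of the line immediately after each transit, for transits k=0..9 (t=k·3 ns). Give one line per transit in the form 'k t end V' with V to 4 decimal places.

0 0 source 0.4286
1 3 load 0.8571
2 6 source 0.9184
3 9 load 0.9796
4 12 source 0.9883
5 15 load 0.9971
6 18 source 0.9983
7 21 load 0.9996
8 24 source 0.9998
9 27 load 0.9999

Γ_L=1.000000, Γ_S=0.142857; launch V₁=1·150/350=0.428571
k=0 src: V=0.4286
k=1 load: inc=0.428571, refl=0.428571·1.000000=0.4286; V=0.000000+0.428571+0.428571=0.8571
k=2 src: inc=0.428571, refl=0.428571·0.142857=0.0612; V=0.428571+0.428571+0.061224=0.9184
k=3 load: inc=0.061224, refl=0.061224·1.000000=0.0612; V=0.857143+0.061224+0.061224=0.9796
k=4 src: inc=0.061224, refl=0.061224·0.142857=0.0087; V=0.918367+0.061224+0.008746=0.9883
k=5 load: inc=0.008746, refl=0.008746·1.000000=0.0087; V=0.979592+0.008746+0.008746=0.9971
k=6 src: inc=0.008746, refl=0.008746·0.142857=0.0012; V=0.988338+0.008746+0.001249=0.9983
k=7 load: inc=0.001249, refl=0.001249·1.000000=0.0012; V=0.997085+0.001249+0.001249=0.9996
k=8 src: inc=0.001249, refl=0.001249·0.142857=0.0002; V=0.998334+0.001249+0.000178=0.9998
k=9 load: inc=0.000178, refl=0.000178·1.000000=0.0002; V=0.999584+0.000178+0.000178=0.9999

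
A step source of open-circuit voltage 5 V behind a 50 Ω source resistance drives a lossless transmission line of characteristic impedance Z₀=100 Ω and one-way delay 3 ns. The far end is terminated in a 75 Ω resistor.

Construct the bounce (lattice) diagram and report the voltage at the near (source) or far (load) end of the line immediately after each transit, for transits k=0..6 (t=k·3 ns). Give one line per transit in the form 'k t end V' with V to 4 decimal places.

Γ_L=-0.142857, Γ_S=-0.333333; launch V₁=5·100/150=3.333333
k=0 src: V=3.3333
k=1 load: inc=3.333333, refl=3.333333·-0.142857=-0.4762; V=0.000000+3.333333+-0.476190=2.8571
k=2 src: inc=-0.476190, refl=-0.476190·-0.333333=0.1587; V=3.333333+-0.476190+0.158730=3.0159
k=3 load: inc=0.158730, refl=0.158730·-0.142857=-0.0227; V=2.857143+0.158730+-0.022676=2.9932
k=4 src: inc=-0.022676, refl=-0.022676·-0.333333=0.0076; V=3.015873+-0.022676+0.007559=3.0008
k=5 load: inc=0.007559, refl=0.007559·-0.142857=-0.0011; V=2.993197+0.007559+-0.001080=2.9997
k=6 src: inc=-0.001080, refl=-0.001080·-0.333333=0.0004; V=3.000756+-0.001080+0.000360=3.0000

0 0 source 3.3333
1 3 load 2.8571
2 6 source 3.0159
3 9 load 2.9932
4 12 source 3.0008
5 15 load 2.9997
6 18 source 3.0000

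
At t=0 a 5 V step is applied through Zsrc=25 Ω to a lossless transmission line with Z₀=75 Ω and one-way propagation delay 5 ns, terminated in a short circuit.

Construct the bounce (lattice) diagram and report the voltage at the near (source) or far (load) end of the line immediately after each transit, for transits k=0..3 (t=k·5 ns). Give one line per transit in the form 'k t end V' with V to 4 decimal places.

Γ_L=-1.000000, Γ_S=-0.500000; launch V₁=5·75/100=3.750000
k=0 src: V=3.7500
k=1 load: inc=3.750000, refl=3.750000·-1.000000=-3.7500; V=0.000000+3.750000+-3.750000=0.0000
k=2 src: inc=-3.750000, refl=-3.750000·-0.500000=1.8750; V=3.750000+-3.750000+1.875000=1.8750
k=3 load: inc=1.875000, refl=1.875000·-1.000000=-1.8750; V=0.000000+1.875000+-1.875000=0.0000

0 0 source 3.7500
1 5 load 0.0000
2 10 source 1.8750
3 15 load 0.0000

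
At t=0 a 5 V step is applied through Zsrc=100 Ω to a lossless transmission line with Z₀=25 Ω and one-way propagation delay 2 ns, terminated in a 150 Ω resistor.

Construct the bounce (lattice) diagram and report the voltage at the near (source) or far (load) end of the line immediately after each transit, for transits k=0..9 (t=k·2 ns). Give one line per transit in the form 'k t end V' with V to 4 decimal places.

Γ_L=0.714286, Γ_S=0.600000; launch V₁=5·25/125=1.000000
k=0 src: V=1.0000
k=1 load: inc=1.000000, refl=1.000000·0.714286=0.7143; V=0.000000+1.000000+0.714286=1.7143
k=2 src: inc=0.714286, refl=0.714286·0.600000=0.4286; V=1.000000+0.714286+0.428571=2.1429
k=3 load: inc=0.428571, refl=0.428571·0.714286=0.3061; V=1.714286+0.428571+0.306122=2.4490
k=4 src: inc=0.306122, refl=0.306122·0.600000=0.1837; V=2.142857+0.306122+0.183673=2.6327
k=5 load: inc=0.183673, refl=0.183673·0.714286=0.1312; V=2.448980+0.183673+0.131195=2.7638
k=6 src: inc=0.131195, refl=0.131195·0.600000=0.0787; V=2.632653+0.131195+0.078717=2.8426
k=7 load: inc=0.078717, refl=0.078717·0.714286=0.0562; V=2.763848+0.078717+0.056227=2.8988
k=8 src: inc=0.056227, refl=0.056227·0.600000=0.0337; V=2.842566+0.056227+0.033736=2.9325
k=9 load: inc=0.033736, refl=0.033736·0.714286=0.0241; V=2.898792+0.033736+0.024097=2.9566

0 0 source 1.0000
1 2 load 1.7143
2 4 source 2.1429
3 6 load 2.4490
4 8 source 2.6327
5 10 load 2.7638
6 12 source 2.8426
7 14 load 2.8988
8 16 source 2.9325
9 18 load 2.9566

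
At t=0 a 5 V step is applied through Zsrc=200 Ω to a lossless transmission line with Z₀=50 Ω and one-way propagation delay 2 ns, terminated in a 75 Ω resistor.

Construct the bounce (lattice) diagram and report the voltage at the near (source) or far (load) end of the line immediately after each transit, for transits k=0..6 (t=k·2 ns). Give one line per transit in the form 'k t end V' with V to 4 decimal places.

0 0 source 1.0000
1 2 load 1.2000
2 4 source 1.3200
3 6 load 1.3440
4 8 source 1.3584
5 10 load 1.3613
6 12 source 1.3630

Γ_L=0.200000, Γ_S=0.600000; launch V₁=5·50/250=1.000000
k=0 src: V=1.0000
k=1 load: inc=1.000000, refl=1.000000·0.200000=0.2000; V=0.000000+1.000000+0.200000=1.2000
k=2 src: inc=0.200000, refl=0.200000·0.600000=0.1200; V=1.000000+0.200000+0.120000=1.3200
k=3 load: inc=0.120000, refl=0.120000·0.200000=0.0240; V=1.200000+0.120000+0.024000=1.3440
k=4 src: inc=0.024000, refl=0.024000·0.600000=0.0144; V=1.320000+0.024000+0.014400=1.3584
k=5 load: inc=0.014400, refl=0.014400·0.200000=0.0029; V=1.344000+0.014400+0.002880=1.3613
k=6 src: inc=0.002880, refl=0.002880·0.600000=0.0017; V=1.358400+0.002880+0.001728=1.3630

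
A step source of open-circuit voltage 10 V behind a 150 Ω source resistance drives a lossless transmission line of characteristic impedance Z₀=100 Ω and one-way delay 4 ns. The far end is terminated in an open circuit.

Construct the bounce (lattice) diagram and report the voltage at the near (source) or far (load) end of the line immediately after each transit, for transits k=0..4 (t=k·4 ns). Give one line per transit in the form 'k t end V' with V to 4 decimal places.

0 0 source 4.0000
1 4 load 8.0000
2 8 source 8.8000
3 12 load 9.6000
4 16 source 9.7600

Γ_L=1.000000, Γ_S=0.200000; launch V₁=10·100/250=4.000000
k=0 src: V=4.0000
k=1 load: inc=4.000000, refl=4.000000·1.000000=4.0000; V=0.000000+4.000000+4.000000=8.0000
k=2 src: inc=4.000000, refl=4.000000·0.200000=0.8000; V=4.000000+4.000000+0.800000=8.8000
k=3 load: inc=0.800000, refl=0.800000·1.000000=0.8000; V=8.000000+0.800000+0.800000=9.6000
k=4 src: inc=0.800000, refl=0.800000·0.200000=0.1600; V=8.800000+0.800000+0.160000=9.7600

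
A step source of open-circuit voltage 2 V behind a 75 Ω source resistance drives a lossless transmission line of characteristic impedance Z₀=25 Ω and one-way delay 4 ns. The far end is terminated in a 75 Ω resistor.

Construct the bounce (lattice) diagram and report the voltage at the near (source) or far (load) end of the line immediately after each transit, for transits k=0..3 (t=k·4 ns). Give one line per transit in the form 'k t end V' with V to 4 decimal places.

Γ_L=0.500000, Γ_S=0.500000; launch V₁=2·25/100=0.500000
k=0 src: V=0.5000
k=1 load: inc=0.500000, refl=0.500000·0.500000=0.2500; V=0.000000+0.500000+0.250000=0.7500
k=2 src: inc=0.250000, refl=0.250000·0.500000=0.1250; V=0.500000+0.250000+0.125000=0.8750
k=3 load: inc=0.125000, refl=0.125000·0.500000=0.0625; V=0.750000+0.125000+0.062500=0.9375

0 0 source 0.5000
1 4 load 0.7500
2 8 source 0.8750
3 12 load 0.9375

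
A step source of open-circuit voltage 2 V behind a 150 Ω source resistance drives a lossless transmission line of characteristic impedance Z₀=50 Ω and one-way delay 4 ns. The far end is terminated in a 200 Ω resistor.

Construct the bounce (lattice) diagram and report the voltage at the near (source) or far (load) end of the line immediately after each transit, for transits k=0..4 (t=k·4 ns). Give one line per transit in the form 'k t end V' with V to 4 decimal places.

0 0 source 0.5000
1 4 load 0.8000
2 8 source 0.9500
3 12 load 1.0400
4 16 source 1.0850

Γ_L=0.600000, Γ_S=0.500000; launch V₁=2·50/200=0.500000
k=0 src: V=0.5000
k=1 load: inc=0.500000, refl=0.500000·0.600000=0.3000; V=0.000000+0.500000+0.300000=0.8000
k=2 src: inc=0.300000, refl=0.300000·0.500000=0.1500; V=0.500000+0.300000+0.150000=0.9500
k=3 load: inc=0.150000, refl=0.150000·0.600000=0.0900; V=0.800000+0.150000+0.090000=1.0400
k=4 src: inc=0.090000, refl=0.090000·0.500000=0.0450; V=0.950000+0.090000+0.045000=1.0850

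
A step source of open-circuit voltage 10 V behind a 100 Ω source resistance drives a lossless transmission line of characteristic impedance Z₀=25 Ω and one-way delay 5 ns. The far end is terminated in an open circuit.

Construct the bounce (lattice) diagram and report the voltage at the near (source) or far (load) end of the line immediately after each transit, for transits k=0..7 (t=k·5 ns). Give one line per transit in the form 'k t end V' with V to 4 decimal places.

Γ_L=1.000000, Γ_S=0.600000; launch V₁=10·25/125=2.000000
k=0 src: V=2.0000
k=1 load: inc=2.000000, refl=2.000000·1.000000=2.0000; V=0.000000+2.000000+2.000000=4.0000
k=2 src: inc=2.000000, refl=2.000000·0.600000=1.2000; V=2.000000+2.000000+1.200000=5.2000
k=3 load: inc=1.200000, refl=1.200000·1.000000=1.2000; V=4.000000+1.200000+1.200000=6.4000
k=4 src: inc=1.200000, refl=1.200000·0.600000=0.7200; V=5.200000+1.200000+0.720000=7.1200
k=5 load: inc=0.720000, refl=0.720000·1.000000=0.7200; V=6.400000+0.720000+0.720000=7.8400
k=6 src: inc=0.720000, refl=0.720000·0.600000=0.4320; V=7.120000+0.720000+0.432000=8.2720
k=7 load: inc=0.432000, refl=0.432000·1.000000=0.4320; V=7.840000+0.432000+0.432000=8.7040

0 0 source 2.0000
1 5 load 4.0000
2 10 source 5.2000
3 15 load 6.4000
4 20 source 7.1200
5 25 load 7.8400
6 30 source 8.2720
7 35 load 8.7040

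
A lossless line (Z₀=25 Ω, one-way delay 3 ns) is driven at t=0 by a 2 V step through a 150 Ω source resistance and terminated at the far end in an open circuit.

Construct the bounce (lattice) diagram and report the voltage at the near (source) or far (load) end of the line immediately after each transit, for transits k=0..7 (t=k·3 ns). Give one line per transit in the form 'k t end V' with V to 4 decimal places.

Γ_L=1.000000, Γ_S=0.714286; launch V₁=2·25/175=0.285714
k=0 src: V=0.2857
k=1 load: inc=0.285714, refl=0.285714·1.000000=0.2857; V=0.000000+0.285714+0.285714=0.5714
k=2 src: inc=0.285714, refl=0.285714·0.714286=0.2041; V=0.285714+0.285714+0.204082=0.7755
k=3 load: inc=0.204082, refl=0.204082·1.000000=0.2041; V=0.571429+0.204082+0.204082=0.9796
k=4 src: inc=0.204082, refl=0.204082·0.714286=0.1458; V=0.775510+0.204082+0.145773=1.1254
k=5 load: inc=0.145773, refl=0.145773·1.000000=0.1458; V=0.979592+0.145773+0.145773=1.2711
k=6 src: inc=0.145773, refl=0.145773·0.714286=0.1041; V=1.125364+0.145773+0.104123=1.3753
k=7 load: inc=0.104123, refl=0.104123·1.000000=0.1041; V=1.271137+0.104123+0.104123=1.4794

0 0 source 0.2857
1 3 load 0.5714
2 6 source 0.7755
3 9 load 0.9796
4 12 source 1.1254
5 15 load 1.2711
6 18 source 1.3753
7 21 load 1.4794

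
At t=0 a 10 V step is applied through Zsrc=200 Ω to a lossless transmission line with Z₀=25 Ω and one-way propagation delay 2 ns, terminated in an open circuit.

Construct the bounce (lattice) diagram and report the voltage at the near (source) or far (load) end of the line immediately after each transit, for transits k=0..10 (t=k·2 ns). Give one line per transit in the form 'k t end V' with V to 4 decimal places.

0 0 source 1.1111
1 2 load 2.2222
2 4 source 3.0864
3 6 load 3.9506
4 8 source 4.6228
5 10 load 5.2949
6 12 source 5.8177
7 14 load 6.3405
8 16 source 6.7471
9 18 load 7.1537
10 20 source 7.4700

Γ_L=1.000000, Γ_S=0.777778; launch V₁=10·25/225=1.111111
k=0 src: V=1.1111
k=1 load: inc=1.111111, refl=1.111111·1.000000=1.1111; V=0.000000+1.111111+1.111111=2.2222
k=2 src: inc=1.111111, refl=1.111111·0.777778=0.8642; V=1.111111+1.111111+0.864198=3.0864
k=3 load: inc=0.864198, refl=0.864198·1.000000=0.8642; V=2.222222+0.864198+0.864198=3.9506
k=4 src: inc=0.864198, refl=0.864198·0.777778=0.6722; V=3.086420+0.864198+0.672154=4.6228
k=5 load: inc=0.672154, refl=0.672154·1.000000=0.6722; V=3.950617+0.672154+0.672154=5.2949
k=6 src: inc=0.672154, refl=0.672154·0.777778=0.5228; V=4.622771+0.672154+0.522786=5.8177
k=7 load: inc=0.522786, refl=0.522786·1.000000=0.5228; V=5.294925+0.522786+0.522786=6.3405
k=8 src: inc=0.522786, refl=0.522786·0.777778=0.4066; V=5.817711+0.522786+0.406611=6.7471
k=9 load: inc=0.406611, refl=0.406611·1.000000=0.4066; V=6.340497+0.406611+0.406611=7.1537
k=10 src: inc=0.406611, refl=0.406611·0.777778=0.3163; V=6.747108+0.406611+0.316253=7.4700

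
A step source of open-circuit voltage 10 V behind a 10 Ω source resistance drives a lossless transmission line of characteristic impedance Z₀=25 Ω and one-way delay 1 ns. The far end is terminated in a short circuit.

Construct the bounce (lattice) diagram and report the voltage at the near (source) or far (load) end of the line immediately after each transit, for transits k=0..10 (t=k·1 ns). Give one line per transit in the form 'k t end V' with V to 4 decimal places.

Γ_L=-1.000000, Γ_S=-0.428571; launch V₁=10·25/35=7.142857
k=0 src: V=7.1429
k=1 load: inc=7.142857, refl=7.142857·-1.000000=-7.1429; V=0.000000+7.142857+-7.142857=0.0000
k=2 src: inc=-7.142857, refl=-7.142857·-0.428571=3.0612; V=7.142857+-7.142857+3.061224=3.0612
k=3 load: inc=3.061224, refl=3.061224·-1.000000=-3.0612; V=0.000000+3.061224+-3.061224=0.0000
k=4 src: inc=-3.061224, refl=-3.061224·-0.428571=1.3120; V=3.061224+-3.061224+1.311953=1.3120
k=5 load: inc=1.311953, refl=1.311953·-1.000000=-1.3120; V=0.000000+1.311953+-1.311953=0.0000
k=6 src: inc=-1.311953, refl=-1.311953·-0.428571=0.5623; V=1.311953+-1.311953+0.562266=0.5623
k=7 load: inc=0.562266, refl=0.562266·-1.000000=-0.5623; V=0.000000+0.562266+-0.562266=0.0000
k=8 src: inc=-0.562266, refl=-0.562266·-0.428571=0.2410; V=0.562266+-0.562266+0.240971=0.2410
k=9 load: inc=0.240971, refl=0.240971·-1.000000=-0.2410; V=0.000000+0.240971+-0.240971=0.0000
k=10 src: inc=-0.240971, refl=-0.240971·-0.428571=0.1033; V=0.240971+-0.240971+0.103273=0.1033

0 0 source 7.1429
1 1 load 0.0000
2 2 source 3.0612
3 3 load 0.0000
4 4 source 1.3120
5 5 load 0.0000
6 6 source 0.5623
7 7 load 0.0000
8 8 source 0.2410
9 9 load 0.0000
10 10 source 0.1033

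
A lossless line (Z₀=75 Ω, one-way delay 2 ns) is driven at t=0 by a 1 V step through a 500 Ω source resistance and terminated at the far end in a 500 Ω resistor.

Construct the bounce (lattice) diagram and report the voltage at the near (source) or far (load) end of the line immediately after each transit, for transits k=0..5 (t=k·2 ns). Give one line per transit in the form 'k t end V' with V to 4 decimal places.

0 0 source 0.1304
1 2 load 0.2268
2 4 source 0.2981
3 6 load 0.3508
4 8 source 0.3897
5 10 load 0.4185

Γ_L=0.739130, Γ_S=0.739130; launch V₁=1·75/575=0.130435
k=0 src: V=0.1304
k=1 load: inc=0.130435, refl=0.130435·0.739130=0.0964; V=0.000000+0.130435+0.096408=0.2268
k=2 src: inc=0.096408, refl=0.096408·0.739130=0.0713; V=0.130435+0.096408+0.071258=0.2981
k=3 load: inc=0.071258, refl=0.071258·0.739130=0.0527; V=0.226843+0.071258+0.052669=0.3508
k=4 src: inc=0.052669, refl=0.052669·0.739130=0.0389; V=0.298101+0.052669+0.038929=0.3897
k=5 load: inc=0.038929, refl=0.038929·0.739130=0.0288; V=0.350771+0.038929+0.028774=0.4185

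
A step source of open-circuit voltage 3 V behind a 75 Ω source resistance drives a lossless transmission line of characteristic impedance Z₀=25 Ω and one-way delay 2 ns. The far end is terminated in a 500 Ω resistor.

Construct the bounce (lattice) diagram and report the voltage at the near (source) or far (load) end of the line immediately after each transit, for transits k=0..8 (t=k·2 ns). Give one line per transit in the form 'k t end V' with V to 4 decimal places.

Γ_L=0.904762, Γ_S=0.500000; launch V₁=3·25/100=0.750000
k=0 src: V=0.7500
k=1 load: inc=0.750000, refl=0.750000·0.904762=0.6786; V=0.000000+0.750000+0.678571=1.4286
k=2 src: inc=0.678571, refl=0.678571·0.500000=0.3393; V=0.750000+0.678571+0.339286=1.7679
k=3 load: inc=0.339286, refl=0.339286·0.904762=0.3070; V=1.428571+0.339286+0.306973=2.0748
k=4 src: inc=0.306973, refl=0.306973·0.500000=0.1535; V=1.767857+0.306973+0.153486=2.2283
k=5 load: inc=0.153486, refl=0.153486·0.904762=0.1389; V=2.074830+0.153486+0.138869=2.3672
k=6 src: inc=0.138869, refl=0.138869·0.500000=0.0694; V=2.228316+0.138869+0.069434=2.4366
k=7 load: inc=0.069434, refl=0.069434·0.904762=0.0628; V=2.367185+0.069434+0.062822=2.4994
k=8 src: inc=0.062822, refl=0.062822·0.500000=0.0314; V=2.436619+0.062822+0.031411=2.5309

0 0 source 0.7500
1 2 load 1.4286
2 4 source 1.7679
3 6 load 2.0748
4 8 source 2.2283
5 10 load 2.3672
6 12 source 2.4366
7 14 load 2.4994
8 16 source 2.5309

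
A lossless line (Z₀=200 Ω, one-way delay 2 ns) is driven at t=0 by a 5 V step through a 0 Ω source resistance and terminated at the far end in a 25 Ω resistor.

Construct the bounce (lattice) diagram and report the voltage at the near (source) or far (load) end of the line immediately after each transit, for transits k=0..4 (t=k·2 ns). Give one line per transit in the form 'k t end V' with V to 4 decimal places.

Γ_L=-0.777778, Γ_S=-1.000000; launch V₁=5·200/200=5.000000
k=0 src: V=5.0000
k=1 load: inc=5.000000, refl=5.000000·-0.777778=-3.8889; V=0.000000+5.000000+-3.888889=1.1111
k=2 src: inc=-3.888889, refl=-3.888889·-1.000000=3.8889; V=5.000000+-3.888889+3.888889=5.0000
k=3 load: inc=3.888889, refl=3.888889·-0.777778=-3.0247; V=1.111111+3.888889+-3.024691=1.9753
k=4 src: inc=-3.024691, refl=-3.024691·-1.000000=3.0247; V=5.000000+-3.024691+3.024691=5.0000

0 0 source 5.0000
1 2 load 1.1111
2 4 source 5.0000
3 6 load 1.9753
4 8 source 5.0000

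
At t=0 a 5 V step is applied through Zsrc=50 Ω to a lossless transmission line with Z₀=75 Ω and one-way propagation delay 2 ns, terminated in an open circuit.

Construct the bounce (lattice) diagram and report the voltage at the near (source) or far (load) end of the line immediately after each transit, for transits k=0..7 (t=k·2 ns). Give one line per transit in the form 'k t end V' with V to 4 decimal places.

Γ_L=1.000000, Γ_S=-0.200000; launch V₁=5·75/125=3.000000
k=0 src: V=3.0000
k=1 load: inc=3.000000, refl=3.000000·1.000000=3.0000; V=0.000000+3.000000+3.000000=6.0000
k=2 src: inc=3.000000, refl=3.000000·-0.200000=-0.6000; V=3.000000+3.000000+-0.600000=5.4000
k=3 load: inc=-0.600000, refl=-0.600000·1.000000=-0.6000; V=6.000000+-0.600000+-0.600000=4.8000
k=4 src: inc=-0.600000, refl=-0.600000·-0.200000=0.1200; V=5.400000+-0.600000+0.120000=4.9200
k=5 load: inc=0.120000, refl=0.120000·1.000000=0.1200; V=4.800000+0.120000+0.120000=5.0400
k=6 src: inc=0.120000, refl=0.120000·-0.200000=-0.0240; V=4.920000+0.120000+-0.024000=5.0160
k=7 load: inc=-0.024000, refl=-0.024000·1.000000=-0.0240; V=5.040000+-0.024000+-0.024000=4.9920

0 0 source 3.0000
1 2 load 6.0000
2 4 source 5.4000
3 6 load 4.8000
4 8 source 4.9200
5 10 load 5.0400
6 12 source 5.0160
7 14 load 4.9920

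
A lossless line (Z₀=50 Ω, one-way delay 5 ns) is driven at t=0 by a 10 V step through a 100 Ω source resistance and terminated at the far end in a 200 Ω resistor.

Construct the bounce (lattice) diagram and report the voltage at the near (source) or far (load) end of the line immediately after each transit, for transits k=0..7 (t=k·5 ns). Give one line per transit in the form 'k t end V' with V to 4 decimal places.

Γ_L=0.600000, Γ_S=0.333333; launch V₁=10·50/150=3.333333
k=0 src: V=3.3333
k=1 load: inc=3.333333, refl=3.333333·0.600000=2.0000; V=0.000000+3.333333+2.000000=5.3333
k=2 src: inc=2.000000, refl=2.000000·0.333333=0.6667; V=3.333333+2.000000+0.666667=6.0000
k=3 load: inc=0.666667, refl=0.666667·0.600000=0.4000; V=5.333333+0.666667+0.400000=6.4000
k=4 src: inc=0.400000, refl=0.400000·0.333333=0.1333; V=6.000000+0.400000+0.133333=6.5333
k=5 load: inc=0.133333, refl=0.133333·0.600000=0.0800; V=6.400000+0.133333+0.080000=6.6133
k=6 src: inc=0.080000, refl=0.080000·0.333333=0.0267; V=6.533333+0.080000+0.026667=6.6400
k=7 load: inc=0.026667, refl=0.026667·0.600000=0.0160; V=6.613333+0.026667+0.016000=6.6560

0 0 source 3.3333
1 5 load 5.3333
2 10 source 6.0000
3 15 load 6.4000
4 20 source 6.5333
5 25 load 6.6133
6 30 source 6.6400
7 35 load 6.6560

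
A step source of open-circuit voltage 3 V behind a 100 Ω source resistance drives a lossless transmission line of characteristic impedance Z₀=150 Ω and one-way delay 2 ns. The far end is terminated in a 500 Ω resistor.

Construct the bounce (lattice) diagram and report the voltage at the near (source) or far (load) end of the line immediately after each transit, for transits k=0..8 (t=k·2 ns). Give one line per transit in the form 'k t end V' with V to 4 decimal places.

0 0 source 1.8000
1 2 load 2.7692
2 4 source 2.5754
3 6 load 2.4710
4 8 source 2.4919
5 10 load 2.5031
6 12 source 2.5009
7 14 load 2.4997
8 16 source 2.4999

Γ_L=0.538462, Γ_S=-0.200000; launch V₁=3·150/250=1.800000
k=0 src: V=1.8000
k=1 load: inc=1.800000, refl=1.800000·0.538462=0.9692; V=0.000000+1.800000+0.969231=2.7692
k=2 src: inc=0.969231, refl=0.969231·-0.200000=-0.1938; V=1.800000+0.969231+-0.193846=2.5754
k=3 load: inc=-0.193846, refl=-0.193846·0.538462=-0.1044; V=2.769231+-0.193846+-0.104379=2.4710
k=4 src: inc=-0.104379, refl=-0.104379·-0.200000=0.0209; V=2.575385+-0.104379+0.020876=2.4919
k=5 load: inc=0.020876, refl=0.020876·0.538462=0.0112; V=2.471006+0.020876+0.011241=2.5031
k=6 src: inc=0.011241, refl=0.011241·-0.200000=-0.0022; V=2.491882+0.011241+-0.002248=2.5009
k=7 load: inc=-0.002248, refl=-0.002248·0.538462=-0.0012; V=2.503122+-0.002248+-0.001211=2.4997
k=8 src: inc=-0.001211, refl=-0.001211·-0.200000=0.0002; V=2.500874+-0.001211+0.000242=2.4999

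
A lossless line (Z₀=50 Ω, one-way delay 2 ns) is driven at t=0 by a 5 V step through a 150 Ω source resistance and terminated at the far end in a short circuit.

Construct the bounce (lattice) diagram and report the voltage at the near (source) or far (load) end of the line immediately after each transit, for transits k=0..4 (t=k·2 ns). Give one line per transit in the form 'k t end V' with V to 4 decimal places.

0 0 source 1.2500
1 2 load 0.0000
2 4 source -0.6250
3 6 load 0.0000
4 8 source 0.3125

Γ_L=-1.000000, Γ_S=0.500000; launch V₁=5·50/200=1.250000
k=0 src: V=1.2500
k=1 load: inc=1.250000, refl=1.250000·-1.000000=-1.2500; V=0.000000+1.250000+-1.250000=0.0000
k=2 src: inc=-1.250000, refl=-1.250000·0.500000=-0.6250; V=1.250000+-1.250000+-0.625000=-0.6250
k=3 load: inc=-0.625000, refl=-0.625000·-1.000000=0.6250; V=0.000000+-0.625000+0.625000=0.0000
k=4 src: inc=0.625000, refl=0.625000·0.500000=0.3125; V=-0.625000+0.625000+0.312500=0.3125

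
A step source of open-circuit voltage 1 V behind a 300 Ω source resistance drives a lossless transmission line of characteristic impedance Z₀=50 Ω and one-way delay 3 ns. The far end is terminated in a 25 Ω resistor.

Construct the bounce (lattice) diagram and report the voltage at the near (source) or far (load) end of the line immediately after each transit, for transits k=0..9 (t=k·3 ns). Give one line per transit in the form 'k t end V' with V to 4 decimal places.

Γ_L=-0.333333, Γ_S=0.714286; launch V₁=1·50/350=0.142857
k=0 src: V=0.1429
k=1 load: inc=0.142857, refl=0.142857·-0.333333=-0.0476; V=0.000000+0.142857+-0.047619=0.0952
k=2 src: inc=-0.047619, refl=-0.047619·0.714286=-0.0340; V=0.142857+-0.047619+-0.034014=0.0612
k=3 load: inc=-0.034014, refl=-0.034014·-0.333333=0.0113; V=0.095238+-0.034014+0.011338=0.0726
k=4 src: inc=0.011338, refl=0.011338·0.714286=0.0081; V=0.061224+0.011338+0.008098=0.0807
k=5 load: inc=0.008098, refl=0.008098·-0.333333=-0.0027; V=0.072562+0.008098+-0.002699=0.0780
k=6 src: inc=-0.002699, refl=-0.002699·0.714286=-0.0019; V=0.080661+-0.002699+-0.001928=0.0760
k=7 load: inc=-0.001928, refl=-0.001928·-0.333333=0.0006; V=0.077961+-0.001928+0.000643=0.0767
k=8 src: inc=0.000643, refl=0.000643·0.714286=0.0005; V=0.076033+0.000643+0.000459=0.0771
k=9 load: inc=0.000459, refl=0.000459·-0.333333=-0.0002; V=0.076676+0.000459+-0.000153=0.0770

0 0 source 0.1429
1 3 load 0.0952
2 6 source 0.0612
3 9 load 0.0726
4 12 source 0.0807
5 15 load 0.0780
6 18 source 0.0760
7 21 load 0.0767
8 24 source 0.0771
9 27 load 0.0770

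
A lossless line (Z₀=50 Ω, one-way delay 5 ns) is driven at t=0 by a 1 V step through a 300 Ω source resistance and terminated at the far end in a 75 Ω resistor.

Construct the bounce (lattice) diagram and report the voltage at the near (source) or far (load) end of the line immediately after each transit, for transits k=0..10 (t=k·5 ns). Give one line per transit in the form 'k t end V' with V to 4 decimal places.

0 0 source 0.1429
1 5 load 0.1714
2 10 source 0.1918
3 15 load 0.1959
4 20 source 0.1988
5 25 load 0.1994
6 30 source 0.1998
7 35 load 0.1999
8 40 source 0.2000
9 45 load 0.2000
10 50 source 0.2000

Γ_L=0.200000, Γ_S=0.714286; launch V₁=1·50/350=0.142857
k=0 src: V=0.1429
k=1 load: inc=0.142857, refl=0.142857·0.200000=0.0286; V=0.000000+0.142857+0.028571=0.1714
k=2 src: inc=0.028571, refl=0.028571·0.714286=0.0204; V=0.142857+0.028571+0.020408=0.1918
k=3 load: inc=0.020408, refl=0.020408·0.200000=0.0041; V=0.171429+0.020408+0.004082=0.1959
k=4 src: inc=0.004082, refl=0.004082·0.714286=0.0029; V=0.191837+0.004082+0.002915=0.1988
k=5 load: inc=0.002915, refl=0.002915·0.200000=0.0006; V=0.195918+0.002915+0.000583=0.1994
k=6 src: inc=0.000583, refl=0.000583·0.714286=0.0004; V=0.198834+0.000583+0.000416=0.1998
k=7 load: inc=0.000416, refl=0.000416·0.200000=0.0001; V=0.199417+0.000416+0.000083=0.1999
k=8 src: inc=0.000083, refl=0.000083·0.714286=0.0001; V=0.199833+0.000083+0.000059=0.2000
k=9 load: inc=0.000059, refl=0.000059·0.200000=0.0000; V=0.199917+0.000059+0.000012=0.2000
k=10 src: inc=0.000012, refl=0.000012·0.714286=0.0000; V=0.199976+0.000012+0.000008=0.2000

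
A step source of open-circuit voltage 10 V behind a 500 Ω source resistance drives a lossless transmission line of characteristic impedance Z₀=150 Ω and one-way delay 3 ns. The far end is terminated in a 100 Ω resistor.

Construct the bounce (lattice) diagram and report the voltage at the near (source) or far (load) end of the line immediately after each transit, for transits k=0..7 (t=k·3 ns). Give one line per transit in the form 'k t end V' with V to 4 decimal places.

0 0 source 2.3077
1 3 load 1.8462
2 6 source 1.5976
3 9 load 1.6473
4 12 source 1.6741
5 15 load 1.6687
6 18 source 1.6659
7 21 load 1.6664

Γ_L=-0.200000, Γ_S=0.538462; launch V₁=10·150/650=2.307692
k=0 src: V=2.3077
k=1 load: inc=2.307692, refl=2.307692·-0.200000=-0.4615; V=0.000000+2.307692+-0.461538=1.8462
k=2 src: inc=-0.461538, refl=-0.461538·0.538462=-0.2485; V=2.307692+-0.461538+-0.248521=1.5976
k=3 load: inc=-0.248521, refl=-0.248521·-0.200000=0.0497; V=1.846154+-0.248521+0.049704=1.6473
k=4 src: inc=0.049704, refl=0.049704·0.538462=0.0268; V=1.597633+0.049704+0.026764=1.6741
k=5 load: inc=0.026764, refl=0.026764·-0.200000=-0.0054; V=1.647337+0.026764+-0.005353=1.6687
k=6 src: inc=-0.005353, refl=-0.005353·0.538462=-0.0029; V=1.674101+-0.005353+-0.002882=1.6659
k=7 load: inc=-0.002882, refl=-0.002882·-0.200000=0.0006; V=1.668748+-0.002882+0.000576=1.6664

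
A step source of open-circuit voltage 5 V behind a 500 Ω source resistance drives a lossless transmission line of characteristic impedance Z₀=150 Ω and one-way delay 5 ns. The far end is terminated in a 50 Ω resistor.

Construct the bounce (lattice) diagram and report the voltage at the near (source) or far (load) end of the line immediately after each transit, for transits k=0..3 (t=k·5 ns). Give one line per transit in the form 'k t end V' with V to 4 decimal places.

0 0 source 1.1538
1 5 load 0.5769
2 10 source 0.2663
3 15 load 0.4216

Γ_L=-0.500000, Γ_S=0.538462; launch V₁=5·150/650=1.153846
k=0 src: V=1.1538
k=1 load: inc=1.153846, refl=1.153846·-0.500000=-0.5769; V=0.000000+1.153846+-0.576923=0.5769
k=2 src: inc=-0.576923, refl=-0.576923·0.538462=-0.3107; V=1.153846+-0.576923+-0.310651=0.2663
k=3 load: inc=-0.310651, refl=-0.310651·-0.500000=0.1553; V=0.576923+-0.310651+0.155325=0.4216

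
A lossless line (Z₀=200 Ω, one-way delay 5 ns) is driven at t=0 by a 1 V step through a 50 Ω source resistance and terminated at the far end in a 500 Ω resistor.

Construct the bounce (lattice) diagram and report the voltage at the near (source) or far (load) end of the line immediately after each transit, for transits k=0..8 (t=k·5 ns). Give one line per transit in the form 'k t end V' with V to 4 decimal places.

Γ_L=0.428571, Γ_S=-0.600000; launch V₁=1·200/250=0.800000
k=0 src: V=0.8000
k=1 load: inc=0.800000, refl=0.800000·0.428571=0.3429; V=0.000000+0.800000+0.342857=1.1429
k=2 src: inc=0.342857, refl=0.342857·-0.600000=-0.2057; V=0.800000+0.342857+-0.205714=0.9371
k=3 load: inc=-0.205714, refl=-0.205714·0.428571=-0.0882; V=1.142857+-0.205714+-0.088163=0.8490
k=4 src: inc=-0.088163, refl=-0.088163·-0.600000=0.0529; V=0.937143+-0.088163+0.052898=0.9019
k=5 load: inc=0.052898, refl=0.052898·0.428571=0.0227; V=0.848980+0.052898+0.022671=0.9245
k=6 src: inc=0.022671, refl=0.022671·-0.600000=-0.0136; V=0.901878+0.022671+-0.013602=0.9109
k=7 load: inc=-0.013602, refl=-0.013602·0.428571=-0.0058; V=0.924548+-0.013602+-0.005830=0.9051
k=8 src: inc=-0.005830, refl=-0.005830·-0.600000=0.0035; V=0.910946+-0.005830+0.003498=0.9086

0 0 source 0.8000
1 5 load 1.1429
2 10 source 0.9371
3 15 load 0.8490
4 20 source 0.9019
5 25 load 0.9245
6 30 source 0.9109
7 35 load 0.9051
8 40 source 0.9086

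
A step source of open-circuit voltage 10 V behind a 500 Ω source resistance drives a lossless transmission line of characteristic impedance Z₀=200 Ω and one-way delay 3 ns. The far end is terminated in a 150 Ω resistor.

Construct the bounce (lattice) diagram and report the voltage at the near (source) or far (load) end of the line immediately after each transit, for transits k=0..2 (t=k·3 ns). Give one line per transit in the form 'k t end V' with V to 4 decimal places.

Γ_L=-0.142857, Γ_S=0.428571; launch V₁=10·200/700=2.857143
k=0 src: V=2.8571
k=1 load: inc=2.857143, refl=2.857143·-0.142857=-0.4082; V=0.000000+2.857143+-0.408163=2.4490
k=2 src: inc=-0.408163, refl=-0.408163·0.428571=-0.1749; V=2.857143+-0.408163+-0.174927=2.2741

0 0 source 2.8571
1 3 load 2.4490
2 6 source 2.2741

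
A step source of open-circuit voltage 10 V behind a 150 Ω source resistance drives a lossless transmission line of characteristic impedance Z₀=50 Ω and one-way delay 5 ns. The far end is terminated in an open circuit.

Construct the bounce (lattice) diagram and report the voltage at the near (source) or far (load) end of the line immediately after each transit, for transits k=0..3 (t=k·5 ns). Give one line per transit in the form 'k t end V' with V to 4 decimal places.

Γ_L=1.000000, Γ_S=0.500000; launch V₁=10·50/200=2.500000
k=0 src: V=2.5000
k=1 load: inc=2.500000, refl=2.500000·1.000000=2.5000; V=0.000000+2.500000+2.500000=5.0000
k=2 src: inc=2.500000, refl=2.500000·0.500000=1.2500; V=2.500000+2.500000+1.250000=6.2500
k=3 load: inc=1.250000, refl=1.250000·1.000000=1.2500; V=5.000000+1.250000+1.250000=7.5000

0 0 source 2.5000
1 5 load 5.0000
2 10 source 6.2500
3 15 load 7.5000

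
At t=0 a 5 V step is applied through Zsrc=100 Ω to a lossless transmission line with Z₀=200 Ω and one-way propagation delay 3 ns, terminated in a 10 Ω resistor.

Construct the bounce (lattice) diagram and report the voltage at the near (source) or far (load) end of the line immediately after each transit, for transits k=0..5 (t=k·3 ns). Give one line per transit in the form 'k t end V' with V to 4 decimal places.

Γ_L=-0.904762, Γ_S=-0.333333; launch V₁=5·200/300=3.333333
k=0 src: V=3.3333
k=1 load: inc=3.333333, refl=3.333333·-0.904762=-3.0159; V=0.000000+3.333333+-3.015873=0.3175
k=2 src: inc=-3.015873, refl=-3.015873·-0.333333=1.0053; V=3.333333+-3.015873+1.005291=1.3228
k=3 load: inc=1.005291, refl=1.005291·-0.904762=-0.9095; V=0.317460+1.005291+-0.909549=0.4132
k=4 src: inc=-0.909549, refl=-0.909549·-0.333333=0.3032; V=1.322751+-0.909549+0.303183=0.7164
k=5 load: inc=0.303183, refl=0.303183·-0.904762=-0.2743; V=0.413202+0.303183+-0.274308=0.4421

0 0 source 3.3333
1 3 load 0.3175
2 6 source 1.3228
3 9 load 0.4132
4 12 source 0.7164
5 15 load 0.4421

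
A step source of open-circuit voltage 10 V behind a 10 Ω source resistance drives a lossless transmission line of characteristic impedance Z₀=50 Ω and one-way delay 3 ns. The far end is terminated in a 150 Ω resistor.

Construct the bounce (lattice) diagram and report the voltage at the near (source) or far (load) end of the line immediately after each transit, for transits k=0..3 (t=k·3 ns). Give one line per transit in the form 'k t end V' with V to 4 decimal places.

0 0 source 8.3333
1 3 load 12.5000
2 6 source 9.7222
3 9 load 8.3333

Γ_L=0.500000, Γ_S=-0.666667; launch V₁=10·50/60=8.333333
k=0 src: V=8.3333
k=1 load: inc=8.333333, refl=8.333333·0.500000=4.1667; V=0.000000+8.333333+4.166667=12.5000
k=2 src: inc=4.166667, refl=4.166667·-0.666667=-2.7778; V=8.333333+4.166667+-2.777778=9.7222
k=3 load: inc=-2.777778, refl=-2.777778·0.500000=-1.3889; V=12.500000+-2.777778+-1.388889=8.3333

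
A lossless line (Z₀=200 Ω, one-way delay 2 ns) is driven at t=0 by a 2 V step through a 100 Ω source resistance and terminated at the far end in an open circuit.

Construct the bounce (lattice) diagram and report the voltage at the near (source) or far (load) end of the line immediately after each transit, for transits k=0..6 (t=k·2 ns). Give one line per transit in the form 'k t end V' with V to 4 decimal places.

Γ_L=1.000000, Γ_S=-0.333333; launch V₁=2·200/300=1.333333
k=0 src: V=1.3333
k=1 load: inc=1.333333, refl=1.333333·1.000000=1.3333; V=0.000000+1.333333+1.333333=2.6667
k=2 src: inc=1.333333, refl=1.333333·-0.333333=-0.4444; V=1.333333+1.333333+-0.444444=2.2222
k=3 load: inc=-0.444444, refl=-0.444444·1.000000=-0.4444; V=2.666667+-0.444444+-0.444444=1.7778
k=4 src: inc=-0.444444, refl=-0.444444·-0.333333=0.1481; V=2.222222+-0.444444+0.148148=1.9259
k=5 load: inc=0.148148, refl=0.148148·1.000000=0.1481; V=1.777778+0.148148+0.148148=2.0741
k=6 src: inc=0.148148, refl=0.148148·-0.333333=-0.0494; V=1.925926+0.148148+-0.049383=2.0247

0 0 source 1.3333
1 2 load 2.6667
2 4 source 2.2222
3 6 load 1.7778
4 8 source 1.9259
5 10 load 2.0741
6 12 source 2.0247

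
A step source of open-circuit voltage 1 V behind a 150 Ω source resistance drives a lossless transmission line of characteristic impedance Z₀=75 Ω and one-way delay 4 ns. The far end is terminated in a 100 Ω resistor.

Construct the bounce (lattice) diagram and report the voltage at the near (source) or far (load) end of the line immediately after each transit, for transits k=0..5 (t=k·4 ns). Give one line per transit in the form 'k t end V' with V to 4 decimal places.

Γ_L=0.142857, Γ_S=0.333333; launch V₁=1·75/225=0.333333
k=0 src: V=0.3333
k=1 load: inc=0.333333, refl=0.333333·0.142857=0.0476; V=0.000000+0.333333+0.047619=0.3810
k=2 src: inc=0.047619, refl=0.047619·0.333333=0.0159; V=0.333333+0.047619+0.015873=0.3968
k=3 load: inc=0.015873, refl=0.015873·0.142857=0.0023; V=0.380952+0.015873+0.002268=0.3991
k=4 src: inc=0.002268, refl=0.002268·0.333333=0.0008; V=0.396825+0.002268+0.000756=0.3998
k=5 load: inc=0.000756, refl=0.000756·0.142857=0.0001; V=0.399093+0.000756+0.000108=0.4000

0 0 source 0.3333
1 4 load 0.3810
2 8 source 0.3968
3 12 load 0.3991
4 16 source 0.3998
5 20 load 0.4000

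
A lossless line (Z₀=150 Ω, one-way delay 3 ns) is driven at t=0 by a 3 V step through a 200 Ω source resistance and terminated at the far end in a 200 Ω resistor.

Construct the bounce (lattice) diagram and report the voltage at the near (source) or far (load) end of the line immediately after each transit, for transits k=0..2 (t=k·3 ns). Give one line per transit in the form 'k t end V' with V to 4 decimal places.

Γ_L=0.142857, Γ_S=0.142857; launch V₁=3·150/350=1.285714
k=0 src: V=1.2857
k=1 load: inc=1.285714, refl=1.285714·0.142857=0.1837; V=0.000000+1.285714+0.183673=1.4694
k=2 src: inc=0.183673, refl=0.183673·0.142857=0.0262; V=1.285714+0.183673+0.026239=1.4956

0 0 source 1.2857
1 3 load 1.4694
2 6 source 1.4956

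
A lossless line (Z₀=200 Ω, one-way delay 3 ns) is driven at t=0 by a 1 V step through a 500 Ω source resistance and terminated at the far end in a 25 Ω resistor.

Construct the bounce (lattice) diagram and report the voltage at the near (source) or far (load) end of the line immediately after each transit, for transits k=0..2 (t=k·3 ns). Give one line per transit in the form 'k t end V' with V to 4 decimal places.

0 0 source 0.2857
1 3 load 0.0635
2 6 source -0.0317

Γ_L=-0.777778, Γ_S=0.428571; launch V₁=1·200/700=0.285714
k=0 src: V=0.2857
k=1 load: inc=0.285714, refl=0.285714·-0.777778=-0.2222; V=0.000000+0.285714+-0.222222=0.0635
k=2 src: inc=-0.222222, refl=-0.222222·0.428571=-0.0952; V=0.285714+-0.222222+-0.095238=-0.0317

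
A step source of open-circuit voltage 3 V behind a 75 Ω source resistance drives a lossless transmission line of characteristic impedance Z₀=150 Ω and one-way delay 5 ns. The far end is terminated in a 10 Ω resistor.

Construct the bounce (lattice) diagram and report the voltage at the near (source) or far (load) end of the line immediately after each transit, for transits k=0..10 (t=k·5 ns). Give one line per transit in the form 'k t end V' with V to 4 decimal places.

0 0 source 2.0000
1 5 load 0.2500
2 10 source 0.8333
3 15 load 0.3229
4 20 source 0.4931
5 25 load 0.3442
6 30 source 0.3938
7 35 load 0.3504
8 40 source 0.3649
9 45 load 0.3522
10 50 source 0.3564

Γ_L=-0.875000, Γ_S=-0.333333; launch V₁=3·150/225=2.000000
k=0 src: V=2.0000
k=1 load: inc=2.000000, refl=2.000000·-0.875000=-1.7500; V=0.000000+2.000000+-1.750000=0.2500
k=2 src: inc=-1.750000, refl=-1.750000·-0.333333=0.5833; V=2.000000+-1.750000+0.583333=0.8333
k=3 load: inc=0.583333, refl=0.583333·-0.875000=-0.5104; V=0.250000+0.583333+-0.510417=0.3229
k=4 src: inc=-0.510417, refl=-0.510417·-0.333333=0.1701; V=0.833333+-0.510417+0.170139=0.4931
k=5 load: inc=0.170139, refl=0.170139·-0.875000=-0.1489; V=0.322917+0.170139+-0.148872=0.3442
k=6 src: inc=-0.148872, refl=-0.148872·-0.333333=0.0496; V=0.493056+-0.148872+0.049624=0.3938
k=7 load: inc=0.049624, refl=0.049624·-0.875000=-0.0434; V=0.344184+0.049624+-0.043421=0.3504
k=8 src: inc=-0.043421, refl=-0.043421·-0.333333=0.0145; V=0.393808+-0.043421+0.014474=0.3649
k=9 load: inc=0.014474, refl=0.014474·-0.875000=-0.0127; V=0.350387+0.014474+-0.012664=0.3522
k=10 src: inc=-0.012664, refl=-0.012664·-0.333333=0.0042; V=0.364861+-0.012664+0.004221=0.3564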